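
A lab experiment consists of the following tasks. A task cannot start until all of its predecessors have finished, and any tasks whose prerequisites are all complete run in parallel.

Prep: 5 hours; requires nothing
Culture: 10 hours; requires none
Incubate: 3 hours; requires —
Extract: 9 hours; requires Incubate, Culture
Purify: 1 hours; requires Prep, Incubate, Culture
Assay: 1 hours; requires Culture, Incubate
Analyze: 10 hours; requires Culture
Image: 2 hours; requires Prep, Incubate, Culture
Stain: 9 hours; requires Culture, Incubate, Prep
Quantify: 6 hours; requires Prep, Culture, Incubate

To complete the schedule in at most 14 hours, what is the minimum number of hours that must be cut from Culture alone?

6

Current finish: 20 hours; target: 14.
Culture is on every critical path, so each hour cut from Culture cuts the finish by one (this holds down to a finish of 14).
Need 20 − 14 = 6 hours off Culture → Culture becomes 4 hours, finish becomes 14.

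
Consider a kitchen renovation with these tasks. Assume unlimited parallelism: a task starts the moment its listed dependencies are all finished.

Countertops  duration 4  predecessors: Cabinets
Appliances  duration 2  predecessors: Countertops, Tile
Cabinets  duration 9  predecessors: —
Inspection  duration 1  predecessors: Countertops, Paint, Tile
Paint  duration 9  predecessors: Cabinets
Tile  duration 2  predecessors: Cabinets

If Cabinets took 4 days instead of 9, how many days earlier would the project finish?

Actual critical path: Cabinets→Paint→Inspection = 9+9+1 = 19 ⇒ 19 days.
Since Cabinets is critical, the -5 change carries straight to that chain (now 14 days).
No other chain overtakes it, so the finish is 14 days.
Change in finish: 14 − 19 = -5 days.

5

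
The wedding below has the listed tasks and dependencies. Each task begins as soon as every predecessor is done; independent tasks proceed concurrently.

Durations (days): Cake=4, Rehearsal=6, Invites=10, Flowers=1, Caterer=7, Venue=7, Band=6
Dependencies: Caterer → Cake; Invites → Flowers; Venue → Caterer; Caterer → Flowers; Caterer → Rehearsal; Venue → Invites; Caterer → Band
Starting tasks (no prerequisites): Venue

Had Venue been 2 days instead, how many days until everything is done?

15

As given, the longest chain is Venue→Caterer→Band = 7+7+6 = 20, so the finish is 20 days.
Venue is on the critical path; changing it to 2 makes that path 15 days.
No other chain overtakes it, so the finish is 15 days.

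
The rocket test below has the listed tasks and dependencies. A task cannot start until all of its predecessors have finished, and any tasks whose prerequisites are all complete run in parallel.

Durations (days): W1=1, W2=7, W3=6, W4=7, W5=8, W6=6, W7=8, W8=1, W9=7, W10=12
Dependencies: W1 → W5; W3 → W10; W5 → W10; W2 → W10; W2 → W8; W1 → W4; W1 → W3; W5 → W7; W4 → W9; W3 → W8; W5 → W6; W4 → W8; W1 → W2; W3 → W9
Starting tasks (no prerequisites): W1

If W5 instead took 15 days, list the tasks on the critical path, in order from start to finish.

As given, the longest chain is W1→W5→W10 = 1+8+12 = 21, so the finish is 21 days.
W5 lies on that path, so at 15 days the path becomes 28 days.
The critical path is still W1→W5→W10; finish is now 28 days.

W1, W5, W10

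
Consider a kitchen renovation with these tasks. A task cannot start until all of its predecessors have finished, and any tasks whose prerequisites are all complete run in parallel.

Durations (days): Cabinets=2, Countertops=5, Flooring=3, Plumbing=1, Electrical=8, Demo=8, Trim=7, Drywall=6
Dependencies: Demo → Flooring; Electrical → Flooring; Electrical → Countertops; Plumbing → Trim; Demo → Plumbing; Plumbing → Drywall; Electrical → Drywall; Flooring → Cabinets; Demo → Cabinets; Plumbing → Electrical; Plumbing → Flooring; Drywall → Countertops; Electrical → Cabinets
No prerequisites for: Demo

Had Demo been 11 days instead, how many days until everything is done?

The binding path is Demo→Plumbing→Electrical→Drywall→Countertops = 8+1+8+6+5 = 28; finish at 28 days.
Demo is on the critical path; changing it to 11 makes that path 31 days.
That remains the longest chain; total 31 days.

31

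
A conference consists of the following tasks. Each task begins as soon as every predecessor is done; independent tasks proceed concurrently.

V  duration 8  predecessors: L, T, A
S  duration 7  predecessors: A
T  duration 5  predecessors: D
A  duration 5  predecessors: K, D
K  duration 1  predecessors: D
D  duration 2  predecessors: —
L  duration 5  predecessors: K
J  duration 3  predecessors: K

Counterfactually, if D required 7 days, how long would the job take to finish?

As given, the longest chain is D→K→A→V = 2+1+5+8 = 16, so the finish is 16 days.
Since D is critical, the +5 change carries straight to that chain (now 21 days).
That remains the longest chain; total 21 days.

21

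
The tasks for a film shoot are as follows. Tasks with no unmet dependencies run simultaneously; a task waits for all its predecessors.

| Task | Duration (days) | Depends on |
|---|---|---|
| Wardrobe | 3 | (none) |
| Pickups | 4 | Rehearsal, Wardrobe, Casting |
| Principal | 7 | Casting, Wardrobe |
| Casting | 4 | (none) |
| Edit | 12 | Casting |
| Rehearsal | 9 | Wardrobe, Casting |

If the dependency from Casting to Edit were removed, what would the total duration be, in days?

17

With the dependency in place, Casting→Rehearsal→Pickups = 4+9+4 = 17 sets the finish at 17 days.
Without Casting→Edit, Edit's earliest start moves from 4 to 0.
The longest chain is now Casting→Rehearsal→Pickups = 4+9+4 = 17, so the job takes 17 days.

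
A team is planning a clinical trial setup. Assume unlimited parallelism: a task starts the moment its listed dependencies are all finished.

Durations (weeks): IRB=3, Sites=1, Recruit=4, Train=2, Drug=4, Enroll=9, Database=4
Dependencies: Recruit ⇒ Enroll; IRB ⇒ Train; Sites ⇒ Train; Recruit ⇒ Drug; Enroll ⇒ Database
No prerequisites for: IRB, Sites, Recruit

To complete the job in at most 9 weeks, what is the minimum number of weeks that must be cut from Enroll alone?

Current finish: 17 weeks; target: 9.
Enroll is on every critical path, so each week cut from Enroll cuts the finish by one (this holds down to a finish of 9).
Need 17 − 9 = 8 weeks off Enroll → Enroll becomes 1 week, finish becomes 9.

8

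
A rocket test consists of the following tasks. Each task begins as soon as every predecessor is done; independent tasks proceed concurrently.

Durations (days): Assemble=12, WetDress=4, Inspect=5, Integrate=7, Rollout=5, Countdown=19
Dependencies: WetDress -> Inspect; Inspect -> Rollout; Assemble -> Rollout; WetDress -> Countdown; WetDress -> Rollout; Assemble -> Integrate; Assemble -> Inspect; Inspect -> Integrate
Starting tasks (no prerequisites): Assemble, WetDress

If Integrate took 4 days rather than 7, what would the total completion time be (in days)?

The binding path is Assemble→Inspect→Integrate = 12+5+7 = 24; finish at 24 days.
Integrate lies on that path, so at 4 days the path becomes 21 days.
Now WetDress→Countdown = 4+19 = 23 is longest, so the finish becomes 23 days.

23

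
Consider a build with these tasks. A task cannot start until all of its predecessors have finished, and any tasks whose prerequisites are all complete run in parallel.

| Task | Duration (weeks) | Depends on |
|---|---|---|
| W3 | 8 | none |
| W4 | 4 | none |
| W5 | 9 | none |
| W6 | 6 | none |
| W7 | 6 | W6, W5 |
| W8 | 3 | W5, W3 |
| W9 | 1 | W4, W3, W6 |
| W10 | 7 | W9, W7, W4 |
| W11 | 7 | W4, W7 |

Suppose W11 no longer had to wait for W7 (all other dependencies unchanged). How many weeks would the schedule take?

Before: longest chain W5→W7→W10 = 9+6+7 = 22, finish 22.
Without W7→W11, W11's earliest start moves from 15 to 4.
The longest chain is now W5→W7→W10 = 9+6+7 = 22, so the schedule takes 22 weeks.

22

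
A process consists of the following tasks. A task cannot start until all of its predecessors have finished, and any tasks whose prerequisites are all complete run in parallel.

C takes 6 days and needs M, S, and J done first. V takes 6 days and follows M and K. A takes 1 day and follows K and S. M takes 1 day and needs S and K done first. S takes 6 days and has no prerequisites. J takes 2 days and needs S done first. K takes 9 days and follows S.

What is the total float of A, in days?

6

Critical path: S→K→M→C = 6+9+1+6 = 22, so the finish is 22 days.
The longest chain containing A totals 16 days.
So A can slip 22 − 16 = 6 days.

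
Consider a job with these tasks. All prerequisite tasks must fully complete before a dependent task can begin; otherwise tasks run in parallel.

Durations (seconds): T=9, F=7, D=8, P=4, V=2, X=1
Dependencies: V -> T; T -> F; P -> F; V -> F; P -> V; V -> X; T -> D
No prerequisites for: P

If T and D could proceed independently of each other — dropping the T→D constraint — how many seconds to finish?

Before: longest chain P→V→T→D = 4+2+9+8 = 23, finish 23.
Without T→D, D's earliest start moves from 15 to 0.
New critical path: P→V→T→F = 4+2+9+7 = 22 ⇒ 22 seconds.

22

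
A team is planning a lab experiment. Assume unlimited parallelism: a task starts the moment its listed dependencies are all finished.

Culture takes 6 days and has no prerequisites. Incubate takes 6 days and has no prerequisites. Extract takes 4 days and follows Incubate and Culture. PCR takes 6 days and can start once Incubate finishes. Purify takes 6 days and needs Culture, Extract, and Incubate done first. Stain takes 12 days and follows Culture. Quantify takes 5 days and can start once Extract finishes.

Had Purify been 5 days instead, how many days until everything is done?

18

Critical path before the change: Culture→Stain = 6+12 = 18 giving 18 days.
Purify has 2 days of float (longest path through it is 16).
The critical path is still Culture→Stain; finish is now 18 days.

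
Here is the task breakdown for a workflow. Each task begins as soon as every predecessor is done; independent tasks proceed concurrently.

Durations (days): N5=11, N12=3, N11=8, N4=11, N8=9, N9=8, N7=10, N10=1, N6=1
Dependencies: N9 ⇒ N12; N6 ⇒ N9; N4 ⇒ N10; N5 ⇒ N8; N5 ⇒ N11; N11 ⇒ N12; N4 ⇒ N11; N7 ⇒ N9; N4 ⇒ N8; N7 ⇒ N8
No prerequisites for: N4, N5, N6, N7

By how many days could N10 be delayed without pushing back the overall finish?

Critical path: N4→N11→N12 = 11+8+3 = 22, so the finish is 22 days.
Longest path through N10: 12 days (earliest finish 12, latest finish 22).
So N10 can slip 22 − 12 = 10 days.

10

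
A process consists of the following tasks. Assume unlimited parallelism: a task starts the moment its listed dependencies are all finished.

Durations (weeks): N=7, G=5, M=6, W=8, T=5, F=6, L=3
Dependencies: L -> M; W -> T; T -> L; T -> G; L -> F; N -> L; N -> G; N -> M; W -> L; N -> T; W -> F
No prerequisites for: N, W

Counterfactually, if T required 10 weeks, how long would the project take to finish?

As given, the longest chain is W→T→L→M = 8+5+3+6 = 22, so the finish is 22 weeks.
T is on the critical path; changing it to 10 makes that path 27 weeks.
No other chain overtakes it, so the finish is 27 weeks.

27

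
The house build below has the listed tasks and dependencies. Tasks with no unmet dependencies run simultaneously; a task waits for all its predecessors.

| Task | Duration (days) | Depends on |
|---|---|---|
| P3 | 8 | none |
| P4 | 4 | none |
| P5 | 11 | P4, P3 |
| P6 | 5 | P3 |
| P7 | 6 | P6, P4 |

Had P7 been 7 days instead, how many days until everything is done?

20

The binding path is P3→P6→P7 = 8+5+6 = 19; finish at 19 days.
P7 lies on that path, so at 7 days the path becomes 20 days.
The critical path is still P3→P6→P7; finish is now 20 days.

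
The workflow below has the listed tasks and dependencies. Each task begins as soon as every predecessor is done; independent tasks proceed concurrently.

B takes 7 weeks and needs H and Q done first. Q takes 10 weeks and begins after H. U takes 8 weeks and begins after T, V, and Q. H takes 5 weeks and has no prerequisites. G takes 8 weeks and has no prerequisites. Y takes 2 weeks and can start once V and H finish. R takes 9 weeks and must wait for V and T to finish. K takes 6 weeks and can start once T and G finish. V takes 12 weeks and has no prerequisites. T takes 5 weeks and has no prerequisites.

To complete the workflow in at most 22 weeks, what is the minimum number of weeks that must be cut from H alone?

1

Current finish: 23 weeks; target: 22.
H is on every critical path, so each week cut from H cuts the finish by one (this holds down to a finish of 21).
Need 23 − 22 = 1 week off H → H becomes 4 weeks, finish becomes 22.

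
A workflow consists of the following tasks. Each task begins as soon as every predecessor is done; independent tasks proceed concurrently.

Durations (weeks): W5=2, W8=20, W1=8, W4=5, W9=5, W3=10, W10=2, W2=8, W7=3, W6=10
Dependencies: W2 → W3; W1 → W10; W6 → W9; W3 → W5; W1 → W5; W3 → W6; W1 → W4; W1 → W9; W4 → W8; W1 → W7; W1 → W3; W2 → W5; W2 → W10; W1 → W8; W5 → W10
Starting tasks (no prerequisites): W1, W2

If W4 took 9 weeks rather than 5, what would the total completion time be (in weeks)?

37

Actual critical path: W1→W4→W8 = 8+5+20 = 33 ⇒ 33 weeks.
W4 is on the critical path; changing it to 9 makes that path 37 weeks.
The critical path is still W1→W4→W8; finish is now 37 weeks.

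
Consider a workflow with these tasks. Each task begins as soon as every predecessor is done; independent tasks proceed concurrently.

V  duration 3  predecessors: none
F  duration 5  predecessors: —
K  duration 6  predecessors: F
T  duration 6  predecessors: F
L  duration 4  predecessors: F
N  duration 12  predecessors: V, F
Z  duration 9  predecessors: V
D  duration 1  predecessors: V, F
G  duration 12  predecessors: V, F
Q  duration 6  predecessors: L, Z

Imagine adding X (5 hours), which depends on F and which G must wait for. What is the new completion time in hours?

22

Originally the project takes 18 hours.
With X inserted, G now waits for max(V, F, X).
New critical path: F→X→G = 5+5+12 = 22 ⇒ 22 hours.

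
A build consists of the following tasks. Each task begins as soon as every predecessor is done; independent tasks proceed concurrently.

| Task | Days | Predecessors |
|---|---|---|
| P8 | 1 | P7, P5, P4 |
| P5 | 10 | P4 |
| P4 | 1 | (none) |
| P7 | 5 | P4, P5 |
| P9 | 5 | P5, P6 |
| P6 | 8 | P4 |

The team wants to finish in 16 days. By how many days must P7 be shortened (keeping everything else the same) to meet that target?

Current finish: 17 days; target: 16.
P7 is on every critical path, so each day cut from P7 cuts the finish by one (this holds down to a finish of 16).
Need 17 − 16 = 1 day off P7 → P7 becomes 4 days, finish becomes 16.

1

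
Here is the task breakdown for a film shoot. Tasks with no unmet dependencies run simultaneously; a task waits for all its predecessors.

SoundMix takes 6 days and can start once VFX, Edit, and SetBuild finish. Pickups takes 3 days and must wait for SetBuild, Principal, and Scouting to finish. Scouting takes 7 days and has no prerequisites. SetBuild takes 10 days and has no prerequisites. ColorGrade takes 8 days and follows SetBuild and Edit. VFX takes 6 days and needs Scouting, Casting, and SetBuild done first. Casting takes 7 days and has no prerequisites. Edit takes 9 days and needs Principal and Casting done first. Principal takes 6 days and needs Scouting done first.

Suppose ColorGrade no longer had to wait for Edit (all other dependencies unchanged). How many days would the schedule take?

28

Original critical path: Scouting→Principal→Edit→ColorGrade = 7+6+9+8 = 30 ⇒ 30 days.
Without Edit→ColorGrade, ColorGrade's earliest start moves from 22 to 10.
New critical path: Scouting→Principal→Edit→SoundMix = 7+6+9+6 = 28 ⇒ 28 days.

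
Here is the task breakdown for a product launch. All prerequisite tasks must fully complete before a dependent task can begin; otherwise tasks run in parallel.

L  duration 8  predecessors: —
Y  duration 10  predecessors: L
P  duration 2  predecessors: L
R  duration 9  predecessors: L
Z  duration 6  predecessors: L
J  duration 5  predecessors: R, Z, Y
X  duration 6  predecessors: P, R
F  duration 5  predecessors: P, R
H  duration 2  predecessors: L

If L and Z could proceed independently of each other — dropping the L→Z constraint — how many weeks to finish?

23

Original critical path: L→Y→J = 8+10+5 = 23 ⇒ 23 weeks.
Without L→Z, Z's earliest start moves from 8 to 0.
New critical path: L→Y→J = 8+10+5 = 23 ⇒ 23 weeks.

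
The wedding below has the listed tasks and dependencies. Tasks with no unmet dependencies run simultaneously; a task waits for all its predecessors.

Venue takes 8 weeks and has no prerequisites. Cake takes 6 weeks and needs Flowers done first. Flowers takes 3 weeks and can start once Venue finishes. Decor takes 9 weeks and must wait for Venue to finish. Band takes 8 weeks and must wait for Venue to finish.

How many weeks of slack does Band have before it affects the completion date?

1

The longest chain is Venue→Flowers→Cake = 8+3+6 = 17; overall finish 17 weeks.
Band finishes as early as 16 and must finish by 17.
So Band can slip 17 − 16 = 1 week.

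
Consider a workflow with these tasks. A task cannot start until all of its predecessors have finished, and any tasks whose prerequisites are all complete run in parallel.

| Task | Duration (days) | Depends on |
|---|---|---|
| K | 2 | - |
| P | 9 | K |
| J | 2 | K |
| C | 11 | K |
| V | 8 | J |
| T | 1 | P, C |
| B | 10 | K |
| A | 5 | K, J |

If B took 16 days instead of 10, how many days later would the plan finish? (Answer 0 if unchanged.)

Critical path before the change: K→C→T = 2+11+1 = 14 giving 14 days.
B has 2 days of float (longest path through it is 12).
The binding chain switches to K→B = 2+16 = 18; finish 18 days.
Change in finish: 18 − 14 = +4 days.

4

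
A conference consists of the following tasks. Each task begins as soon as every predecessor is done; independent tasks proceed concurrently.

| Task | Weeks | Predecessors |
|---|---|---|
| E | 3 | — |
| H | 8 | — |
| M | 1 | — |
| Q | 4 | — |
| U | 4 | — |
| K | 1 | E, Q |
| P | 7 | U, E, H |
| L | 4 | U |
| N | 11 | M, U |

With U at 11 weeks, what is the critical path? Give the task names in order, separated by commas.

As given, the longest chain is U→N = 4+11 = 15, so the finish is 15 weeks.
U is on the critical path; changing it to 11 makes that path 22 weeks.
That remains the longest chain; total 22 weeks.

U, N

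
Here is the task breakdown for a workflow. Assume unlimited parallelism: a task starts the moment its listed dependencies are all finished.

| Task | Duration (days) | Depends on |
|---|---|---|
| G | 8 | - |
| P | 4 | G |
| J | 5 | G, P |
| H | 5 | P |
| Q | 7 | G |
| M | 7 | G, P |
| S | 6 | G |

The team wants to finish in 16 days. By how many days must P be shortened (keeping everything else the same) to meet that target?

Current finish: 19 days; target: 16.
P is on every critical path, so each day cut from P cuts the finish by one (this holds down to a finish of 16).
Need 19 − 16 = 3 days off P → P becomes 1 day, finish becomes 16.

3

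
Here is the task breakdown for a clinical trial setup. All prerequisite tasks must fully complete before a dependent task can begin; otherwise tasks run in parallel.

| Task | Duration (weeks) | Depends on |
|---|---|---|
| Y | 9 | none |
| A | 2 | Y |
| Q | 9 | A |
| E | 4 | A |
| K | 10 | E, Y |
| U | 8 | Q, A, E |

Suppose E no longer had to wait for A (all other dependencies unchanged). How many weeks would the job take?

28

Original critical path: Y→A→Q→U = 9+2+9+8 = 28 ⇒ 28 weeks.
Without A→E, E's earliest start moves from 11 to 0.
The longest chain is now Y→A→Q→U = 9+2+9+8 = 28, so the job takes 28 weeks.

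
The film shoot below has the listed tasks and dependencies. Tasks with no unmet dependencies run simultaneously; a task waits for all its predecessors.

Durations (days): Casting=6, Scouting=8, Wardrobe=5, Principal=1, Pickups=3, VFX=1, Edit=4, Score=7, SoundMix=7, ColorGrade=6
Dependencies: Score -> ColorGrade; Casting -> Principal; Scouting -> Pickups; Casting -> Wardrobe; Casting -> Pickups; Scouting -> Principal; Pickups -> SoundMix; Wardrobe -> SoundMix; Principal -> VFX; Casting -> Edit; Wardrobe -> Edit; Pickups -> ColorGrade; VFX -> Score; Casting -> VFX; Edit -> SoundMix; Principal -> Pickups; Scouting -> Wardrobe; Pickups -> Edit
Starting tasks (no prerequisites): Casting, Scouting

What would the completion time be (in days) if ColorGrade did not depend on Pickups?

24

With the dependency in place, Scouting→Wardrobe→Edit→SoundMix = 8+5+4+7 = 24 sets the finish at 24 days.
Dropping Pickups→ColorGrade doesn't change ColorGrade's earliest start (17); another predecessor still binds.
After: Scouting→Wardrobe→Edit→SoundMix = 8+5+4+7 = 24 → 24 days.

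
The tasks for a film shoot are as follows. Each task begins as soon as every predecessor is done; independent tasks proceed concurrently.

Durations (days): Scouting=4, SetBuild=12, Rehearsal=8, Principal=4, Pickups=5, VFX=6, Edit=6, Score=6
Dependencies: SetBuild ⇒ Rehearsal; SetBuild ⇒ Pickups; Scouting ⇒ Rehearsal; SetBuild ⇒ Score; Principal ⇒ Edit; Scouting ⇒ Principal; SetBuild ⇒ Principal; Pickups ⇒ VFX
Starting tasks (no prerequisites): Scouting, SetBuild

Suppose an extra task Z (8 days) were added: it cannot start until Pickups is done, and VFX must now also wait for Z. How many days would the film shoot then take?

31

Originally the film shoot takes 23 days.
With Z inserted, VFX now waits for max(Pickups, Z).
New critical path: SetBuild→Pickups→Z→VFX = 12+5+8+6 = 31 ⇒ 31 days.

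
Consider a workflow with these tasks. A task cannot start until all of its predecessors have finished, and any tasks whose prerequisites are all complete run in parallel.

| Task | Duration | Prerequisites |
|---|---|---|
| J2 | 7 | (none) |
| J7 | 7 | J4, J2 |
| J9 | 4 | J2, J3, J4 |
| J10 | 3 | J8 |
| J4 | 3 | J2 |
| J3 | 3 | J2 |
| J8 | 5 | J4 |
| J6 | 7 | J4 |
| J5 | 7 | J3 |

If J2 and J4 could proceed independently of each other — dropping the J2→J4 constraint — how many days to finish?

Before: longest chain J2→J4→J8→J10 = 7+3+5+3 = 18, finish 18.
Without J2→J4, J4's earliest start moves from 7 to 0.
New critical path: J2→J3→J5 = 7+3+7 = 17 ⇒ 17 days.

17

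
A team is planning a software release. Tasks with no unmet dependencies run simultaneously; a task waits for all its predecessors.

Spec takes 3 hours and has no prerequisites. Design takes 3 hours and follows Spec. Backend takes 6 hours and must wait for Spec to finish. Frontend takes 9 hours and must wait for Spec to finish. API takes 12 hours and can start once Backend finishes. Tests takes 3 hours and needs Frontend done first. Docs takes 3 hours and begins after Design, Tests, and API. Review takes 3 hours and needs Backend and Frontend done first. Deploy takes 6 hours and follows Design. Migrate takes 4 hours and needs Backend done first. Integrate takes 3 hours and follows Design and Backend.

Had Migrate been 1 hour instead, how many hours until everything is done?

The binding path is Spec→Backend→API→Docs = 3+6+12+3 = 24; finish at 24 hours.
Migrate is off the critical path — its longest chain is 13 hours, giving 11 of slack.
No other chain overtakes it, so the finish is 24 hours.

24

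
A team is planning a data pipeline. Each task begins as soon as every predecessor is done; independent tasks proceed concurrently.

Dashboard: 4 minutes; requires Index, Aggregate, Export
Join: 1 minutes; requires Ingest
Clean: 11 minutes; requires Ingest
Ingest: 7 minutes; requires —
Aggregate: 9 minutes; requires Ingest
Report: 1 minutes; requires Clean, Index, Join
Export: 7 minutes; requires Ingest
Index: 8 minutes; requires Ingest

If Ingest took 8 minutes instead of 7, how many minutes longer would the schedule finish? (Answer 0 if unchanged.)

The binding path is Ingest→Aggregate→Dashboard = 7+9+4 = 20; finish at 20 minutes.
Ingest lies on that path, so at 8 minutes the path becomes 21 minutes.
The critical path is still Ingest→Aggregate→Dashboard; finish is now 21 minutes.
Change in finish: 21 − 20 = +1 minutes.

1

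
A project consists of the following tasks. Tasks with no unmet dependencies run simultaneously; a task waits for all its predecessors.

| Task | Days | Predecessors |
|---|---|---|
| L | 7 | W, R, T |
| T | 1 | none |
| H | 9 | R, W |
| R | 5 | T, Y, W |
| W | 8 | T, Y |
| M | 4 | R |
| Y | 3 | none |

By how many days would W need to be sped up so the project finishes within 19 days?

Current finish: 25 days; target: 19.
W is on every critical path, so each day cut from W cuts the finish by one (this holds down to a finish of 18).
Need 25 − 19 = 6 days off W → W becomes 2 days, finish becomes 19.

6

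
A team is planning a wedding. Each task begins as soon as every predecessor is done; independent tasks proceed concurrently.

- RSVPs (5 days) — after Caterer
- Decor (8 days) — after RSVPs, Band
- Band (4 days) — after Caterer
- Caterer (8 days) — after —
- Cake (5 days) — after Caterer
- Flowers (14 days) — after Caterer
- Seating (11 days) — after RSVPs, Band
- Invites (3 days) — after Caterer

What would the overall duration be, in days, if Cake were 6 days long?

24

Critical path before the change: Caterer→RSVPs→Seating = 8+5+11 = 24 giving 24 days.
Cake is off the critical path — its longest chain is 13 days, giving 11 of slack.
No other chain overtakes it, so the finish is 24 days.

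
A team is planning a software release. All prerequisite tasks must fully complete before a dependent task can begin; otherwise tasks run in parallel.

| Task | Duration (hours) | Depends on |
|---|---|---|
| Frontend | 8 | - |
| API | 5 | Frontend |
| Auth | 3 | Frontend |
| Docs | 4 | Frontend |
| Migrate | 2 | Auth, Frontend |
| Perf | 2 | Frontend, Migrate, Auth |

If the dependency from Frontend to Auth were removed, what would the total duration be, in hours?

13

With the dependency in place, Frontend→Auth→Migrate→Perf = 8+3+2+2 = 15 sets the finish at 15 hours.
Without Frontend→Auth, Auth's earliest start moves from 8 to 0.
New critical path: Frontend→API = 8+5 = 13 ⇒ 13 hours.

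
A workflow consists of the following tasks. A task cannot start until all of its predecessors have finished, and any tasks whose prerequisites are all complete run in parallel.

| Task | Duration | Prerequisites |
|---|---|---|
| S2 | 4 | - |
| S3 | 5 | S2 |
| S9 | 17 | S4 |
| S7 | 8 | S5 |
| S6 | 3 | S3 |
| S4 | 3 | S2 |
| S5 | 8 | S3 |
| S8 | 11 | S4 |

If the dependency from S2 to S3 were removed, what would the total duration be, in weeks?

24

Original critical path: S2→S3→S5→S7 = 4+5+8+8 = 25 ⇒ 25 weeks.
Without S2→S3, S3's earliest start moves from 4 to 0.
After: S2→S4→S9 = 4+3+17 = 24 → 24 weeks.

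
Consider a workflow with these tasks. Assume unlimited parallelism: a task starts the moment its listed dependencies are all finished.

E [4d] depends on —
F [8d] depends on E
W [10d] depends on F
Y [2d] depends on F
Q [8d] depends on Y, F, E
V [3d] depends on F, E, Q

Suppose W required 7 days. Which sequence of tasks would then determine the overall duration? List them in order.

The binding path is E→F→Y→Q→V = 4+8+2+8+3 = 25; finish at 25 days.
W has 3 days of float (longest path through it is 22).
The critical path is still E→F→Y→Q→V; finish is now 25 days.

E, F, Y, Q, V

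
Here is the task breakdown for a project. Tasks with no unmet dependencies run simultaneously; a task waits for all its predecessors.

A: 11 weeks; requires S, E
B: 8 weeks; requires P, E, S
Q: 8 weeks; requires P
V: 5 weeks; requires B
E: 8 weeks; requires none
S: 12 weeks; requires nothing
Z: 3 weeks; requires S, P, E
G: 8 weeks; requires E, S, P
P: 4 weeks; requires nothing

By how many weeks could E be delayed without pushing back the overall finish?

The longest chain is S→B→V = 12+8+5 = 25; overall finish 25 weeks.
The longest chain containing E totals 21 weeks.
So E can slip 12 − 8 = 4 weeks.

4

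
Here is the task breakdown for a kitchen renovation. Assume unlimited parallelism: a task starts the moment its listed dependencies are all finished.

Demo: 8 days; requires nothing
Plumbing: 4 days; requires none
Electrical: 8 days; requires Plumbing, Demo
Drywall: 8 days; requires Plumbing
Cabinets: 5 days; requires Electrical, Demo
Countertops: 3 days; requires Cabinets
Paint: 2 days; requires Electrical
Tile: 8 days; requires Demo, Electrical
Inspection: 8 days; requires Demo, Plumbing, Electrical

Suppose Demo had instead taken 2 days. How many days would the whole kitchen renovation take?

20

Baseline: Demo→Electrical→Cabinets→Countertops = 8+8+5+3 = 24 → 24 days.
Demo lies on that path, so at 2 days the path becomes 18 days.
The binding chain switches to Plumbing→Electrical→Cabinets→Countertops = 4+8+5+3 = 20; finish 20 days.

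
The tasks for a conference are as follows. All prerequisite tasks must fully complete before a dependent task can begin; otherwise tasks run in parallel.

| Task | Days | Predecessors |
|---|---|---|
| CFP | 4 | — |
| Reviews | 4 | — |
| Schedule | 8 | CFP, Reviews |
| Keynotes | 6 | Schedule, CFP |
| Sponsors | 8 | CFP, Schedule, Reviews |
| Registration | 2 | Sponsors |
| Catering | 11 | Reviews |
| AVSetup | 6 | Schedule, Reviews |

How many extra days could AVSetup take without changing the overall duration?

4

Critical path: CFP→Schedule→Sponsors→Registration = 4+8+8+2 = 22, so the finish is 22 days.
The longest chain containing AVSetup totals 18 days.
Float = 22 − 18 = 4.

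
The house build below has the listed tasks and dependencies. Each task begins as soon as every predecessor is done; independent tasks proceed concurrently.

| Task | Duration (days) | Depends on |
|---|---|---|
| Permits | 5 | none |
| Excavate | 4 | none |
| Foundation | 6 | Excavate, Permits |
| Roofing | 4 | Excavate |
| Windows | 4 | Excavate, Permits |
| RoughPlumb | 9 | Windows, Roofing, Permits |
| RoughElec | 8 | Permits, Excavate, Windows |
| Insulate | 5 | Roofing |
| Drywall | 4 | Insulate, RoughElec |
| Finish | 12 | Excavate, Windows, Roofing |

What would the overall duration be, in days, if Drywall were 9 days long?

26

As given, the longest chain is Permits→Windows→RoughElec→Drywall = 5+4+8+4 = 21, so the finish is 21 days.
Drywall lies on that path, so at 9 days the path becomes 26 days.
That remains the longest chain; total 26 days.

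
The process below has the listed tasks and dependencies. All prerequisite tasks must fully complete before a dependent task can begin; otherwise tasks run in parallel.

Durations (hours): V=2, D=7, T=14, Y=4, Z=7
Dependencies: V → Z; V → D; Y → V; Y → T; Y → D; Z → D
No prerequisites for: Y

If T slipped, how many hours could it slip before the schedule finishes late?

2

Critical path: Y→V→Z→D = 4+2+7+7 = 20, so the finish is 20 hours.
T finishes as early as 18 and must finish by 20.
Float = 20 − 18 = 2.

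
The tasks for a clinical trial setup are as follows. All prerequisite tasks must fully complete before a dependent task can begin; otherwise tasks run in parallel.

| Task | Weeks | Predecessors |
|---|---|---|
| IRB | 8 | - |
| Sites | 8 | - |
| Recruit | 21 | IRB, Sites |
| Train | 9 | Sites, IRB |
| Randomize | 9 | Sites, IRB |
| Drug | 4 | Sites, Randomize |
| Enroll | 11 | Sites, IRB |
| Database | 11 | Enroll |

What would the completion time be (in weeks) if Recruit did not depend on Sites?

With the dependency in place, IRB→Enroll→Database = 8+11+11 = 30 sets the finish at 30 weeks.
Dropping Sites→Recruit doesn't change Recruit's earliest start (8); another predecessor still binds.
The longest chain is now IRB→Enroll→Database = 8+11+11 = 30, so the clinical trial setup takes 30 weeks.

30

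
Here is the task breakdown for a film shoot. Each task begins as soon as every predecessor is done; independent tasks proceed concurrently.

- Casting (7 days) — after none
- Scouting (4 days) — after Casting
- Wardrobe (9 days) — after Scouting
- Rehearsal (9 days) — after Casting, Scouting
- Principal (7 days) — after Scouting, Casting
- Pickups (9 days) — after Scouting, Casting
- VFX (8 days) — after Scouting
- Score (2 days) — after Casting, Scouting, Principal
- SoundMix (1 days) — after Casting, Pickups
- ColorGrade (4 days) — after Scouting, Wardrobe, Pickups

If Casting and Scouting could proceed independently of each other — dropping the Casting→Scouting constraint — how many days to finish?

Original critical path: Casting→Scouting→Wardrobe→ColorGrade = 7+4+9+4 = 24 ⇒ 24 days.
Without Casting→Scouting, Scouting's earliest start moves from 7 to 0.
New critical path: Casting→Pickups→ColorGrade = 7+9+4 = 20 ⇒ 20 days.

20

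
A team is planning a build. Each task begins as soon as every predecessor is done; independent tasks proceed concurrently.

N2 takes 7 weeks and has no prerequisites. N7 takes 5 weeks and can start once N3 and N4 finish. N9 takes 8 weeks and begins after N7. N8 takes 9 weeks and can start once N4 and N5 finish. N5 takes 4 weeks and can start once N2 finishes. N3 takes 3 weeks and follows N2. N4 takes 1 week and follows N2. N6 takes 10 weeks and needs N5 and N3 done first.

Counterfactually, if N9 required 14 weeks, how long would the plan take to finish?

Critical path before the change: N2→N3→N7→N9 = 7+3+5+8 = 23 giving 23 weeks.
Since N9 is critical, the +6 change carries straight to that chain (now 29 weeks).
No other chain overtakes it, so the finish is 29 weeks.

29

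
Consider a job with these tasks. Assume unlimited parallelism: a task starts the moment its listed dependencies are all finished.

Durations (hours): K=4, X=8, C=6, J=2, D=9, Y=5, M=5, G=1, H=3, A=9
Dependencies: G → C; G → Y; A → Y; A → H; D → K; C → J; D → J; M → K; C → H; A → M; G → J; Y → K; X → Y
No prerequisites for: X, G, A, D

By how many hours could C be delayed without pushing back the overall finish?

8

Critical path: A→Y→K = 9+5+4 = 18, so the finish is 18 hours.
C finishes as early as 7 and must finish by 15.
Float = 18 − 10 = 8.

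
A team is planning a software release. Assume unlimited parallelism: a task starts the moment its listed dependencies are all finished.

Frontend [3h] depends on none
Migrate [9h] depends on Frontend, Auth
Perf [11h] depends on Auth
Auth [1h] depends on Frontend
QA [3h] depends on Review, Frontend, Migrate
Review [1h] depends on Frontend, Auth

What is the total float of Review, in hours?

The longest chain is Frontend→Auth→Migrate→QA = 3+1+9+3 = 16; overall finish 16 hours.
Longest path through Review: 8 hours (earliest finish 5, latest finish 13).
Float = 16 − 8 = 8.

8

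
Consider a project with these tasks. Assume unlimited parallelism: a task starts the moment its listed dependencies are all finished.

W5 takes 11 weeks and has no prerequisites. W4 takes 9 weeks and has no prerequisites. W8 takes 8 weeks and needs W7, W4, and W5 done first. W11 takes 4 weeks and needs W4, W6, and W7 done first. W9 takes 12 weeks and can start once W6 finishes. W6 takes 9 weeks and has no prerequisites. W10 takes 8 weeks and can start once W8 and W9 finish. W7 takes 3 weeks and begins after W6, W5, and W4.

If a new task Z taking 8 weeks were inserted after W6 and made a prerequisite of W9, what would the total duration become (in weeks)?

37

Originally the plan takes 30 weeks.
With Z inserted, W9 now waits for max(W6, Z).
New critical path: W6→Z→W9→W10 = 9+8+12+8 = 37 ⇒ 37 weeks.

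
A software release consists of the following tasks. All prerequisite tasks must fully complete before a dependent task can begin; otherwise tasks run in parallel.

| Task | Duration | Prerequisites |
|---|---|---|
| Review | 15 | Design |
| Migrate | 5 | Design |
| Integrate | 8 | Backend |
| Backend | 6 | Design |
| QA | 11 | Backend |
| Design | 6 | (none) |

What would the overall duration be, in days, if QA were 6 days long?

21

Critical path before the change: Design→Backend→QA = 6+6+11 = 23 giving 23 days.
QA lies on that path, so at 6 days the path becomes 18 days.
Now Design→Review = 6+15 = 21 is longest, so the finish becomes 21 days.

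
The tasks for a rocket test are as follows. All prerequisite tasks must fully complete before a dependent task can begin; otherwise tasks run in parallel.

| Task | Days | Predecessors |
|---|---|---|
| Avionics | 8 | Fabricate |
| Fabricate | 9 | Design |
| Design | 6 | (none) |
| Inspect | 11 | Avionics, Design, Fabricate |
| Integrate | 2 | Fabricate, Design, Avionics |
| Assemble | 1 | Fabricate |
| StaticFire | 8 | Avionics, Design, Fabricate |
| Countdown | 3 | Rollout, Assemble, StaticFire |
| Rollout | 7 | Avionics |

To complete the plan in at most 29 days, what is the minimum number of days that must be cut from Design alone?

5

Current finish: 34 days; target: 29.
Design is on every critical path, so each day cut from Design cuts the finish by one (this holds down to a finish of 29).
Need 34 − 29 = 5 days off Design → Design becomes 1 day, finish becomes 29.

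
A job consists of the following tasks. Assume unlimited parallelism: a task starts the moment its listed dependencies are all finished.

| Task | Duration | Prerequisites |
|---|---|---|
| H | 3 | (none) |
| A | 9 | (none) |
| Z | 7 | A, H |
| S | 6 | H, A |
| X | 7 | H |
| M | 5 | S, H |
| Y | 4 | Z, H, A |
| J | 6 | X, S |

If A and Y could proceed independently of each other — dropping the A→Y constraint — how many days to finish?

21

Before: longest chain A→S→J = 9+6+6 = 21, finish 21.
Dropping A→Y doesn't change Y's earliest start (16); another predecessor still binds.
The longest chain is now A→S→J = 9+6+6 = 21, so the schedule takes 21 days.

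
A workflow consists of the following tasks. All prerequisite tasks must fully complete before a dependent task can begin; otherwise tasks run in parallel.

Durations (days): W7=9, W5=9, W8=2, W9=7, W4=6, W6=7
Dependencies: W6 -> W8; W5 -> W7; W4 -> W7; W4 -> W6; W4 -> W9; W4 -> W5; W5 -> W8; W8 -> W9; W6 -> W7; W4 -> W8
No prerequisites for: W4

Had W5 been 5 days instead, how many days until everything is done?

22

Actual critical path: W4→W5→W7 = 6+9+9 = 24 ⇒ 24 days.
Since W5 is critical, the -4 change carries straight to that chain (now 20 days).
The binding chain switches to W4→W6→W7 = 6+7+9 = 22; finish 22 days.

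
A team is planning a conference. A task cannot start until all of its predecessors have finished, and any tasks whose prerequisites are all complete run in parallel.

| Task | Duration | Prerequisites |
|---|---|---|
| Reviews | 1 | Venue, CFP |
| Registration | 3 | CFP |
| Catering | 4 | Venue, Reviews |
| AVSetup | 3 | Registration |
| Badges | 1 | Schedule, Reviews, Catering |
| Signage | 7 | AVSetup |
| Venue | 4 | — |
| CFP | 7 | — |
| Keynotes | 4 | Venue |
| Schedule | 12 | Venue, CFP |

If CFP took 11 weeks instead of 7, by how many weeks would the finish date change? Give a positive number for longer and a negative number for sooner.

4

Baseline: CFP→Schedule→Badges = 7+12+1 = 20 → 20 weeks.
Since CFP is critical, the +4 change carries straight to that chain (now 24 weeks).
The critical path is still CFP→Schedule→Badges; finish is now 24 weeks.
Change in finish: 24 − 20 = +4 weeks.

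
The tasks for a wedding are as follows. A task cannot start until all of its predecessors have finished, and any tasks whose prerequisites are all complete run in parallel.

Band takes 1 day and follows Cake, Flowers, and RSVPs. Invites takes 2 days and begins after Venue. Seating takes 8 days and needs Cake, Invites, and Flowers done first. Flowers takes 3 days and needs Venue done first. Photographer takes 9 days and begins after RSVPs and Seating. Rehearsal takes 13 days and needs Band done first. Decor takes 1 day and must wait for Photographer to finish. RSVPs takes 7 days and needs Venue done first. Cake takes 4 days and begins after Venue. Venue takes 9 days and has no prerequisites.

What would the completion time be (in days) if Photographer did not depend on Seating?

30

Before: longest chain Venue→Cake→Seating→Photographer→Decor = 9+4+8+9+1 = 31, finish 31.
Without Seating→Photographer, Photographer's earliest start moves from 21 to 16.
The longest chain is now Venue→RSVPs→Band→Rehearsal = 9+7+1+13 = 30, so the schedule takes 30 days.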